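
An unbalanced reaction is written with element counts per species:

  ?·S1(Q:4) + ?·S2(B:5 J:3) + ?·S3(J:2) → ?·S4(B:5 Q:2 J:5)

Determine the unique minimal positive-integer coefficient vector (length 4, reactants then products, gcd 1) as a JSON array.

Coefficients: [1, 2, 2, 2]

B: 1·0+2·5+2·0 = 10 | 2·5 = 10
Q: 1·4+2·0+2·0 = 4 | 2·2 = 4
J: 1·0+2·3+2·2 = 10 | 2·5 = 10
gcd(1,2,2,2) = 1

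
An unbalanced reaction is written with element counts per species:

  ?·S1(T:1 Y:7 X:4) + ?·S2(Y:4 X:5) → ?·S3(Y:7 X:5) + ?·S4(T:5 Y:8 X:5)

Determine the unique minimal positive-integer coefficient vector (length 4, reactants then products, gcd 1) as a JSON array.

T: 5·1+2·0 = 5 | 5·0+1·5 = 5
Y: 5·7+2·4 = 43 | 5·7+1·8 = 43
X: 5·4+2·5 = 30 | 5·5+1·5 = 30
gcd(5,2,5,1) = 1

Coefficients: [5, 2, 5, 1]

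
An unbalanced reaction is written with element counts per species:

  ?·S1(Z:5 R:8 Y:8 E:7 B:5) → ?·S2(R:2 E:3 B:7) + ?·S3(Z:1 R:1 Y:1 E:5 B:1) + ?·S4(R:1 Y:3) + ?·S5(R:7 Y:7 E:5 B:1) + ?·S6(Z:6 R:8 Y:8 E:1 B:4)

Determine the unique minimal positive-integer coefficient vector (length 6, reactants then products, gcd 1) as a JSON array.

Coefficients: [6, 1, 6, 1, 1, 4]

Z: 6·5 = 30 | 1·0+6·1+1·0+1·0+4·6 = 30
R: 6·8 = 48 | 1·2+6·1+1·1+1·7+4·8 = 48
Y: 6·8 = 48 | 1·0+6·1+1·3+1·7+4·8 = 48
E: 6·7 = 42 | 1·3+6·5+1·0+1·5+4·1 = 42
B: 6·5 = 30 | 1·7+6·1+1·0+1·1+4·4 = 30
gcd(6,1,6,1,1,4) = 1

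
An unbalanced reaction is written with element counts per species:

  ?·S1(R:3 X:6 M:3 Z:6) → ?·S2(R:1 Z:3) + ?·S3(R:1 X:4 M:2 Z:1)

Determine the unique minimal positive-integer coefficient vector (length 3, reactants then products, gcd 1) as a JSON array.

R: 2·3 = 6 | 3·1+3·1 = 6
X: 2·6 = 12 | 3·0+3·4 = 12
M: 2·3 = 6 | 3·0+3·2 = 6
Z: 2·6 = 12 | 3·3+3·1 = 12
gcd(2,3,3) = 1

Coefficients: [2, 3, 3]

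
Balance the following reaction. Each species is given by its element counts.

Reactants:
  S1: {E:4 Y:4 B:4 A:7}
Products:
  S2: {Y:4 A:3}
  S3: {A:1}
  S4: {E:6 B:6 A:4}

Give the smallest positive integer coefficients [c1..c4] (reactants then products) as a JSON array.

E: 3·4 = 12 | 3·0+4·0+2·6 = 12
Y: 3·4 = 12 | 3·4+4·0+2·0 = 12
B: 3·4 = 12 | 3·0+4·0+2·6 = 12
A: 3·7 = 21 | 3·3+4·1+2·4 = 21
gcd(3,3,4,2) = 1

Coefficients: [3, 3, 4, 2]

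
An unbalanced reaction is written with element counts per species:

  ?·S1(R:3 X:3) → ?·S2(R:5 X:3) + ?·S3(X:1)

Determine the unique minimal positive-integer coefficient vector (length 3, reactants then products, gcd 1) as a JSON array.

R: 5·3 = 15 | 3·5+6·0 = 15
X: 5·3 = 15 | 3·3+6·1 = 15
gcd(5,3,6) = 1

Coefficients: [5, 3, 6]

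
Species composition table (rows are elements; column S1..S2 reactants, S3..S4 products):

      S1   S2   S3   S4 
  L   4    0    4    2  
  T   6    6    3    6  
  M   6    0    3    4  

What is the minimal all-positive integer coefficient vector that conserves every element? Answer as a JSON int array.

Coefficients: [5, 2, 2, 6]

L: 5·4+2·0 = 20 | 2·4+6·2 = 20
T: 5·6+2·6 = 42 | 2·3+6·6 = 42
M: 5·6+2·0 = 30 | 2·3+6·4 = 30
gcd(5,2,2,6) = 1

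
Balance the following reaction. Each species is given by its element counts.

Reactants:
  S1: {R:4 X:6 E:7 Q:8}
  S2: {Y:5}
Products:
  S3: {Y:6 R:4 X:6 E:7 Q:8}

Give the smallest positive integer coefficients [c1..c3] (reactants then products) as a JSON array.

Y: 5·0+6·5 = 30 | 5·6 = 30
R: 5·4+6·0 = 20 | 5·4 = 20
X: 5·6+6·0 = 30 | 5·6 = 30
E: 5·7+6·0 = 35 | 5·7 = 35
Q: 5·8+6·0 = 40 | 5·8 = 40
gcd(5,6,5) = 1

Coefficients: [5, 6, 5]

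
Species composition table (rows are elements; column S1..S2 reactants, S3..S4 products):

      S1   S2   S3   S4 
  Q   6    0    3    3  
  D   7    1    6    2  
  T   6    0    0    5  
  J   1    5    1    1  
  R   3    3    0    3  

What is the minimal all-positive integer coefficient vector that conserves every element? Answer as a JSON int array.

Coefficients: [5, 1, 4, 6]

Q: 5·6+1·0 = 30 | 4·3+6·3 = 30
D: 5·7+1·1 = 36 | 4·6+6·2 = 36
T: 5·6+1·0 = 30 | 4·0+6·5 = 30
J: 5·1+1·5 = 10 | 4·1+6·1 = 10
R: 5·3+1·3 = 18 | 4·0+6·3 = 18
gcd(5,1,4,6) = 1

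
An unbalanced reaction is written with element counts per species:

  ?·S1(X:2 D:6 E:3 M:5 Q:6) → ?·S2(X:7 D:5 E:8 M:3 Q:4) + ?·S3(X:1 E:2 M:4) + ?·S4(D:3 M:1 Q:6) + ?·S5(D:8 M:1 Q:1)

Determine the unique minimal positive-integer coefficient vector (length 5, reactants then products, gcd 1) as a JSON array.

Coefficients: [6, 1, 5, 5, 2]

X: 6·2 = 12 | 1·7+5·1+5·0+2·0 = 12
D: 6·6 = 36 | 1·5+5·0+5·3+2·8 = 36
E: 6·3 = 18 | 1·8+5·2+5·0+2·0 = 18
M: 6·5 = 30 | 1·3+5·4+5·1+2·1 = 30
Q: 6·6 = 36 | 1·4+5·0+5·6+2·1 = 36
gcd(6,1,5,5,2) = 1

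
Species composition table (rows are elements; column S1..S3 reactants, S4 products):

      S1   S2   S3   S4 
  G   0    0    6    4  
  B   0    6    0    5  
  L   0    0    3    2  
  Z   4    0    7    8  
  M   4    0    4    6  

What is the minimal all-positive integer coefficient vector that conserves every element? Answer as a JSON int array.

Coefficients: [5, 5, 4, 6]

G: 5·0+5·0+4·6 = 24 | 6·4 = 24
B: 5·0+5·6+4·0 = 30 | 6·5 = 30
L: 5·0+5·0+4·3 = 12 | 6·2 = 12
Z: 5·4+5·0+4·7 = 48 | 6·8 = 48
M: 5·4+5·0+4·4 = 36 | 6·6 = 36
gcd(5,5,4,6) = 1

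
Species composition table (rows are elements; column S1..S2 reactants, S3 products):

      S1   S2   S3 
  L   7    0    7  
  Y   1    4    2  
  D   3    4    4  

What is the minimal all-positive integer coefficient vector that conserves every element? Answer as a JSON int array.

Coefficients: [4, 1, 4]

L: 4·7+1·0 = 28 | 4·7 = 28
Y: 4·1+1·4 = 8 | 4·2 = 8
D: 4·3+1·4 = 16 | 4·4 = 16
gcd(4,1,4) = 1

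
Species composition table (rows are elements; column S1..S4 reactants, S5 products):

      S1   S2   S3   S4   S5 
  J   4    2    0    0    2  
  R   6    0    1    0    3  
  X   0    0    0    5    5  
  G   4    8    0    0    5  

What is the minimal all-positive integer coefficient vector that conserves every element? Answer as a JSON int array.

Coefficients: [1, 2, 6, 4, 4]

J: 1·4+2·2+6·0+4·0 = 8 | 4·2 = 8
R: 1·6+2·0+6·1+4·0 = 12 | 4·3 = 12
X: 1·0+2·0+6·0+4·5 = 20 | 4·5 = 20
G: 1·4+2·8+6·0+4·0 = 20 | 4·5 = 20
gcd(1,2,6,4,4) = 1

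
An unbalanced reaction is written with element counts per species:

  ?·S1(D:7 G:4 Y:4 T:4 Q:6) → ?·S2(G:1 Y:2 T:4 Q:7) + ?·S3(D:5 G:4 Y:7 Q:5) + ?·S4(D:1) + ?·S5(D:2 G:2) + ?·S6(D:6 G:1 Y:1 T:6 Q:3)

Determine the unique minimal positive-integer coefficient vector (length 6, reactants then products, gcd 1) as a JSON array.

Coefficients: [5, 2, 2, 5, 4, 2]

D: 5·7 = 35 | 2·0+2·5+5·1+4·2+2·6 = 35
G: 5·4 = 20 | 2·1+2·4+5·0+4·2+2·1 = 20
Y: 5·4 = 20 | 2·2+2·7+5·0+4·0+2·1 = 20
T: 5·4 = 20 | 2·4+2·0+5·0+4·0+2·6 = 20
Q: 5·6 = 30 | 2·7+2·5+5·0+4·0+2·3 = 30
gcd(5,2,2,5,4,2) = 1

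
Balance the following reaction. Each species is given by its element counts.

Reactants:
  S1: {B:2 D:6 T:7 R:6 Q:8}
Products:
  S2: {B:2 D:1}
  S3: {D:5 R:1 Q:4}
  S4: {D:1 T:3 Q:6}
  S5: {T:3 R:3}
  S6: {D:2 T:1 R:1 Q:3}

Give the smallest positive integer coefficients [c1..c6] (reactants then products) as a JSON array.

B: 2·2 = 4 | 2·2+1·0+1·0+3·0+2·0 = 4
D: 2·6 = 12 | 2·1+1·5+1·1+3·0+2·2 = 12
T: 2·7 = 14 | 2·0+1·0+1·3+3·3+2·1 = 14
R: 2·6 = 12 | 2·0+1·1+1·0+3·3+2·1 = 12
Q: 2·8 = 16 | 2·0+1·4+1·6+3·0+2·3 = 16
gcd(2,2,1,1,3,2) = 1

Coefficients: [2, 2, 1, 1, 3, 2]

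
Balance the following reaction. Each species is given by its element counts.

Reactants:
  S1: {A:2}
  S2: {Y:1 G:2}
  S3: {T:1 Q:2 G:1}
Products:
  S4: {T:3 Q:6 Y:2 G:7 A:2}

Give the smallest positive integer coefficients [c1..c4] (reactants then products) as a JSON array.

Coefficients: [1, 2, 3, 1]

T: 1·0+2·0+3·1 = 3 | 1·3 = 3
Q: 1·0+2·0+3·2 = 6 | 1·6 = 6
Y: 1·0+2·1+3·0 = 2 | 1·2 = 2
G: 1·0+2·2+3·1 = 7 | 1·7 = 7
A: 1·2+2·0+3·0 = 2 | 1·2 = 2
gcd(1,2,3,1) = 1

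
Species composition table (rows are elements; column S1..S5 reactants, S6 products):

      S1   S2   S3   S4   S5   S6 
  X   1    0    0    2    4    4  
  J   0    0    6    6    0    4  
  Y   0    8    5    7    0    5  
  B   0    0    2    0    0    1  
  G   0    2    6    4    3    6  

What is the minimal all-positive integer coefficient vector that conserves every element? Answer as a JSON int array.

X: 6·1+1·0+3·0+1·2+4·4 = 24 | 6·4 = 24
J: 6·0+1·0+3·6+1·6+4·0 = 24 | 6·4 = 24
Y: 6·0+1·8+3·5+1·7+4·0 = 30 | 6·5 = 30
B: 6·0+1·0+3·2+1·0+4·0 = 6 | 6·1 = 6
G: 6·0+1·2+3·6+1·4+4·3 = 36 | 6·6 = 36
gcd(6,1,3,1,4,6) = 1

Coefficients: [6, 1, 3, 1, 4, 6]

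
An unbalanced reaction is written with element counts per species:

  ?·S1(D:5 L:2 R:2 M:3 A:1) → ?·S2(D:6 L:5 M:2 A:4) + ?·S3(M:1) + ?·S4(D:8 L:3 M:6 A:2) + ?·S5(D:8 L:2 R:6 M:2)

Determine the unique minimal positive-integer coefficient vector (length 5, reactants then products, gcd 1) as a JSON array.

D: 6·5 = 30 | 1·6+6·0+1·8+2·8 = 30
L: 6·2 = 12 | 1·5+6·0+1·3+2·2 = 12
R: 6·2 = 12 | 1·0+6·0+1·0+2·6 = 12
M: 6·3 = 18 | 1·2+6·1+1·6+2·2 = 18
A: 6·1 = 6 | 1·4+6·0+1·2+2·0 = 6
gcd(6,1,6,1,2) = 1

Coefficients: [6, 1, 6, 1, 2]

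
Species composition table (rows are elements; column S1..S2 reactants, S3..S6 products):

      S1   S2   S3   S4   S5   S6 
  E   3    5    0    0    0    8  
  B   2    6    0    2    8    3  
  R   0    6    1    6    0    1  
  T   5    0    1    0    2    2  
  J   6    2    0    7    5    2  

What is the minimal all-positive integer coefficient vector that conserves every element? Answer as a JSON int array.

E: 2·3+2·5 = 16 | 4·0+1·0+1·0+2·8 = 16
B: 2·2+2·6 = 16 | 4·0+1·2+1·8+2·3 = 16
R: 2·0+2·6 = 12 | 4·1+1·6+1·0+2·1 = 12
T: 2·5+2·0 = 10 | 4·1+1·0+1·2+2·2 = 10
J: 2·6+2·2 = 16 | 4·0+1·7+1·5+2·2 = 16
gcd(2,2,4,1,1,2) = 1

Coefficients: [2, 2, 4, 1, 1, 2]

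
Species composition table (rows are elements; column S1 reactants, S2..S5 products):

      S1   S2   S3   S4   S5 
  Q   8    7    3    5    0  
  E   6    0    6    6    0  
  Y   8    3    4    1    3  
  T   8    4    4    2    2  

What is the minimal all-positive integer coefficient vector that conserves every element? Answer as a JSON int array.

Q: 6·8 = 48 | 4·7+5·3+1·5+5·0 = 48
E: 6·6 = 36 | 4·0+5·6+1·6+5·0 = 36
Y: 6·8 = 48 | 4·3+5·4+1·1+5·3 = 48
T: 6·8 = 48 | 4·4+5·4+1·2+5·2 = 48
gcd(6,4,5,1,5) = 1

Coefficients: [6, 4, 5, 1, 5]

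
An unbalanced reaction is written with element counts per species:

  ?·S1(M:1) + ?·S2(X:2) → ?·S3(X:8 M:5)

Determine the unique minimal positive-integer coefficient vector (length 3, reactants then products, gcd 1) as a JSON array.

Coefficients: [5, 4, 1]

X: 5·0+4·2 = 8 | 1·8 = 8
M: 5·1+4·0 = 5 | 1·5 = 5
gcd(5,4,1) = 1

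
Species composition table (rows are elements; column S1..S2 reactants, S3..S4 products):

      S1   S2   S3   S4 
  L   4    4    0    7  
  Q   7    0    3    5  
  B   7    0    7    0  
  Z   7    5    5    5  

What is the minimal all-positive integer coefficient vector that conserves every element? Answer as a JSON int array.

Coefficients: [5, 2, 5, 4]

L: 5·4+2·4 = 28 | 5·0+4·7 = 28
Q: 5·7+2·0 = 35 | 5·3+4·5 = 35
B: 5·7+2·0 = 35 | 5·7+4·0 = 35
Z: 5·7+2·5 = 45 | 5·5+4·5 = 45
gcd(5,2,5,4) = 1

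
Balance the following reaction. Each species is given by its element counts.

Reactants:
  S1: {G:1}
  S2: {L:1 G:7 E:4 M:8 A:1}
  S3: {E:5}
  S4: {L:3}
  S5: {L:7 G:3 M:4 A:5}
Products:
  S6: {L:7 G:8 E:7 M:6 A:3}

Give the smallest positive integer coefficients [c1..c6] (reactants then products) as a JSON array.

L: 6·0+1·1+2·0+2·3+1·7 = 14 | 2·7 = 14
G: 6·1+1·7+2·0+2·0+1·3 = 16 | 2·8 = 16
E: 6·0+1·4+2·5+2·0+1·0 = 14 | 2·7 = 14
M: 6·0+1·8+2·0+2·0+1·4 = 12 | 2·6 = 12
A: 6·0+1·1+2·0+2·0+1·5 = 6 | 2·3 = 6
gcd(6,1,2,2,1,2) = 1

Coefficients: [6, 1, 2, 2, 1, 2]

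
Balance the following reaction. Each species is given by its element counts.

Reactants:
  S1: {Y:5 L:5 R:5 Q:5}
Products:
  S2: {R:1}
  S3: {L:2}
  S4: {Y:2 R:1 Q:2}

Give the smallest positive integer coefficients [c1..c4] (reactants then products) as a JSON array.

Y: 2·5 = 10 | 5·0+5·0+5·2 = 10
L: 2·5 = 10 | 5·0+5·2+5·0 = 10
R: 2·5 = 10 | 5·1+5·0+5·1 = 10
Q: 2·5 = 10 | 5·0+5·0+5·2 = 10
gcd(2,5,5,5) = 1

Coefficients: [2, 5, 5, 5]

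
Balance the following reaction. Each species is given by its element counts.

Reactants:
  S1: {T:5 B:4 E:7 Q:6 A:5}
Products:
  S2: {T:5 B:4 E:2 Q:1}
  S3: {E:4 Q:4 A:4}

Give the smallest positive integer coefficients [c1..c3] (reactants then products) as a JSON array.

Coefficients: [4, 4, 5]

T: 4·5 = 20 | 4·5+5·0 = 20
B: 4·4 = 16 | 4·4+5·0 = 16
E: 4·7 = 28 | 4·2+5·4 = 28
Q: 4·6 = 24 | 4·1+5·4 = 24
A: 4·5 = 20 | 4·0+5·4 = 20
gcd(4,4,5) = 1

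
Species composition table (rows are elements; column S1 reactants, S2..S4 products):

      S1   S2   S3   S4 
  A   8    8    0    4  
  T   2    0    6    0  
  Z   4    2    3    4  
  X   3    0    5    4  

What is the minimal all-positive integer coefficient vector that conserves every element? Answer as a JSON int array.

Coefficients: [6, 5, 2, 2]

A: 6·8 = 48 | 5·8+2·0+2·4 = 48
T: 6·2 = 12 | 5·0+2·6+2·0 = 12
Z: 6·4 = 24 | 5·2+2·3+2·4 = 24
X: 6·3 = 18 | 5·0+2·5+2·4 = 18
gcd(6,5,2,2) = 1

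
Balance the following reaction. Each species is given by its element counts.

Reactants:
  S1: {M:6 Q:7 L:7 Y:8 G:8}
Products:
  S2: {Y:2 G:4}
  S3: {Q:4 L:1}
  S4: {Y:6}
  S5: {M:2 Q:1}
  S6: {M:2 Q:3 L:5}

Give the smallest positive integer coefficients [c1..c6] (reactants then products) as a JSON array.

M: 3·6 = 18 | 6·0+1·0+2·0+5·2+4·2 = 18
Q: 3·7 = 21 | 6·0+1·4+2·0+5·1+4·3 = 21
L: 3·7 = 21 | 6·0+1·1+2·0+5·0+4·5 = 21
Y: 3·8 = 24 | 6·2+1·0+2·6+5·0+4·0 = 24
G: 3·8 = 24 | 6·4+1·0+2·0+5·0+4·0 = 24
gcd(3,6,1,2,5,4) = 1

Coefficients: [3, 6, 1, 2, 5, 4]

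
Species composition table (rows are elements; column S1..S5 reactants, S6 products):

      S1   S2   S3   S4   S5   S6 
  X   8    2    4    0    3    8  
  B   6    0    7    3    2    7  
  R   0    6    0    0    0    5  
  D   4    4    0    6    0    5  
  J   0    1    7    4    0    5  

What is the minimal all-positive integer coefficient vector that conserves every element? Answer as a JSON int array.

X: 1·8+5·2+3·4+1·0+6·3 = 48 | 6·8 = 48
B: 1·6+5·0+3·7+1·3+6·2 = 42 | 6·7 = 42
R: 1·0+5·6+3·0+1·0+6·0 = 30 | 6·5 = 30
D: 1·4+5·4+3·0+1·6+6·0 = 30 | 6·5 = 30
J: 1·0+5·1+3·7+1·4+6·0 = 30 | 6·5 = 30
gcd(1,5,3,1,6,6) = 1

Coefficients: [1, 5, 3, 1, 6, 6]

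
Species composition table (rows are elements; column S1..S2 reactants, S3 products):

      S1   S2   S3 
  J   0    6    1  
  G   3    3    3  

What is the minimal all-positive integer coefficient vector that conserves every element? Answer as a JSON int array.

J: 5·0+1·6 = 6 | 6·1 = 6
G: 5·3+1·3 = 18 | 6·3 = 18
gcd(5,1,6) = 1

Coefficients: [5, 1, 6]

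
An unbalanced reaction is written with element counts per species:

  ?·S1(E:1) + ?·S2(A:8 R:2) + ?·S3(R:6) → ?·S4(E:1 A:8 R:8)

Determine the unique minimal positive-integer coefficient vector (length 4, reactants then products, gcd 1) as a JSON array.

E: 1·1+1·0+1·0 = 1 | 1·1 = 1
A: 1·0+1·8+1·0 = 8 | 1·8 = 8
R: 1·0+1·2+1·6 = 8 | 1·8 = 8
gcd(1,1,1,1) = 1

Coefficients: [1, 1, 1, 1]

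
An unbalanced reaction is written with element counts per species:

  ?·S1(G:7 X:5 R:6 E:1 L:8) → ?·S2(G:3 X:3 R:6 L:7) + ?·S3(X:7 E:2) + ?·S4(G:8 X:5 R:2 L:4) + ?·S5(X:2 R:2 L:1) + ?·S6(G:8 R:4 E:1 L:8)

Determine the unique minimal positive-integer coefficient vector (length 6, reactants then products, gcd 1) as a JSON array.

G: 5·7 = 35 | 1·3+1·0+1·8+5·0+3·8 = 35
X: 5·5 = 25 | 1·3+1·7+1·5+5·2+3·0 = 25
R: 5·6 = 30 | 1·6+1·0+1·2+5·2+3·4 = 30
E: 5·1 = 5 | 1·0+1·2+1·0+5·0+3·1 = 5
L: 5·8 = 40 | 1·7+1·0+1·4+5·1+3·8 = 40
gcd(5,1,1,1,5,3) = 1

Coefficients: [5, 1, 1, 1, 5, 3]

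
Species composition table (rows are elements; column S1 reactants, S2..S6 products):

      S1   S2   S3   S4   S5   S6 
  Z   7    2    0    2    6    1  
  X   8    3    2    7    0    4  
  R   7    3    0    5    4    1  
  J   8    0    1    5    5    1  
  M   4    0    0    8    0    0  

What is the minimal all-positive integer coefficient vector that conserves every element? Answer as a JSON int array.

Coefficients: [6, 1, 4, 3, 5, 4]

Z: 6·7 = 42 | 1·2+4·0+3·2+5·6+4·1 = 42
X: 6·8 = 48 | 1·3+4·2+3·7+5·0+4·4 = 48
R: 6·7 = 42 | 1·3+4·0+3·5+5·4+4·1 = 42
J: 6·8 = 48 | 1·0+4·1+3·5+5·5+4·1 = 48
M: 6·4 = 24 | 1·0+4·0+3·8+5·0+4·0 = 24
gcd(6,1,4,3,5,4) = 1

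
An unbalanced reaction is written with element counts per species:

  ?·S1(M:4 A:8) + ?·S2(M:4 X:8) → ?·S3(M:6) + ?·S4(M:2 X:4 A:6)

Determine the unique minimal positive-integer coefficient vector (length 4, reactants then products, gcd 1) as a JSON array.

M: 3·4+2·4 = 20 | 2·6+4·2 = 20
X: 3·0+2·8 = 16 | 2·0+4·4 = 16
A: 3·8+2·0 = 24 | 2·0+4·6 = 24
gcd(3,2,2,4) = 1

Coefficients: [3, 2, 2, 4]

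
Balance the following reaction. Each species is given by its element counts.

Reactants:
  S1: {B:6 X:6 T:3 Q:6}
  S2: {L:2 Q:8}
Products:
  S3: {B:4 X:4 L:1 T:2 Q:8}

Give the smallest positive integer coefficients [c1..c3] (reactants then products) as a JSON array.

B: 4·6+3·0 = 24 | 6·4 = 24
X: 4·6+3·0 = 24 | 6·4 = 24
L: 4·0+3·2 = 6 | 6·1 = 6
T: 4·3+3·0 = 12 | 6·2 = 12
Q: 4·6+3·8 = 48 | 6·8 = 48
gcd(4,3,6) = 1

Coefficients: [4, 3, 6]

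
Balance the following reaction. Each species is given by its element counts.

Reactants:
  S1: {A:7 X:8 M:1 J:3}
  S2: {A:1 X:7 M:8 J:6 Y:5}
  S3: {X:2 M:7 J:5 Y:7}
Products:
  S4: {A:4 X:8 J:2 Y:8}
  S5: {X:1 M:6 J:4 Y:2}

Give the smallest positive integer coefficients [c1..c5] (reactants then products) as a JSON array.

Coefficients: [1, 1, 3, 2, 5]

A: 1·7+1·1+3·0 = 8 | 2·4+5·0 = 8
X: 1·8+1·7+3·2 = 21 | 2·8+5·1 = 21
M: 1·1+1·8+3·7 = 30 | 2·0+5·6 = 30
J: 1·3+1·6+3·5 = 24 | 2·2+5·4 = 24
Y: 1·0+1·5+3·7 = 26 | 2·8+5·2 = 26
gcd(1,1,3,2,5) = 1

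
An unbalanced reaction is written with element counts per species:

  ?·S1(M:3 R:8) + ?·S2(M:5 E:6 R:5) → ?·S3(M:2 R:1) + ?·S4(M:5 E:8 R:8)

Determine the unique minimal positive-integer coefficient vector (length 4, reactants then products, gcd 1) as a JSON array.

Coefficients: [1, 4, 4, 3]

M: 1·3+4·5 = 23 | 4·2+3·5 = 23
E: 1·0+4·6 = 24 | 4·0+3·8 = 24
R: 1·8+4·5 = 28 | 4·1+3·8 = 28
gcd(1,4,4,3) = 1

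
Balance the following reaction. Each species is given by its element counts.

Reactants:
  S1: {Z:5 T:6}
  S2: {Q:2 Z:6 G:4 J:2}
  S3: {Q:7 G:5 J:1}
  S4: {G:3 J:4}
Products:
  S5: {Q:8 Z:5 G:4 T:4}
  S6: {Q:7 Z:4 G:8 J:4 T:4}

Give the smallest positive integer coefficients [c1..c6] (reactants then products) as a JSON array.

Coefficients: [4, 1, 6, 2, 2, 4]

Q: 4·0+1·2+6·7+2·0 = 44 | 2·8+4·7 = 44
Z: 4·5+1·6+6·0+2·0 = 26 | 2·5+4·4 = 26
G: 4·0+1·4+6·5+2·3 = 40 | 2·4+4·8 = 40
J: 4·0+1·2+6·1+2·4 = 16 | 2·0+4·4 = 16
T: 4·6+1·0+6·0+2·0 = 24 | 2·4+4·4 = 24
gcd(4,1,6,2,2,4) = 1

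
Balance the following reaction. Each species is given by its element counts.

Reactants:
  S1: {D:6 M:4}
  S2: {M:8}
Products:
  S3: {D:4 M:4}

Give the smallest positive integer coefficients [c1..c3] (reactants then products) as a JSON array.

Coefficients: [4, 1, 6]

D: 4·6+1·0 = 24 | 6·4 = 24
M: 4·4+1·8 = 24 | 6·4 = 24
gcd(4,1,6) = 1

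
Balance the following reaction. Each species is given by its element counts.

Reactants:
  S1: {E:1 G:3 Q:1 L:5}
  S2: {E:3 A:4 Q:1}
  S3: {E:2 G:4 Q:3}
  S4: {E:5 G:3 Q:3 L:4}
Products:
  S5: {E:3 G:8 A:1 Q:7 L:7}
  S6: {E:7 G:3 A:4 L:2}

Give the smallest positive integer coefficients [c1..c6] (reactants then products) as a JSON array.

Coefficients: [6, 4, 5, 1, 4, 3]

E: 6·1+4·3+5·2+1·5 = 33 | 4·3+3·7 = 33
G: 6·3+4·0+5·4+1·3 = 41 | 4·8+3·3 = 41
A: 6·0+4·4+5·0+1·0 = 16 | 4·1+3·4 = 16
Q: 6·1+4·1+5·3+1·3 = 28 | 4·7+3·0 = 28
L: 6·5+4·0+5·0+1·4 = 34 | 4·7+3·2 = 34
gcd(6,4,5,1,4,3) = 1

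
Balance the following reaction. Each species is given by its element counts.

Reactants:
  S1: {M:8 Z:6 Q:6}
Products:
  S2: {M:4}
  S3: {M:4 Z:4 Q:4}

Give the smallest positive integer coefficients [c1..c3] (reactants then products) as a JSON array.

M: 2·8 = 16 | 1·4+3·4 = 16
Z: 2·6 = 12 | 1·0+3·4 = 12
Q: 2·6 = 12 | 1·0+3·4 = 12
gcd(2,1,3) = 1

Coefficients: [2, 1, 3]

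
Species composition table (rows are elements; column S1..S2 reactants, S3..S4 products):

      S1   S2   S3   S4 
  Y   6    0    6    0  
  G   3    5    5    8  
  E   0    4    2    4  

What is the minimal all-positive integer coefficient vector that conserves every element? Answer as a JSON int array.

Coefficients: [6, 4, 6, 1]

Y: 6·6+4·0 = 36 | 6·6+1·0 = 36
G: 6·3+4·5 = 38 | 6·5+1·8 = 38
E: 6·0+4·4 = 16 | 6·2+1·4 = 16
gcd(6,4,6,1) = 1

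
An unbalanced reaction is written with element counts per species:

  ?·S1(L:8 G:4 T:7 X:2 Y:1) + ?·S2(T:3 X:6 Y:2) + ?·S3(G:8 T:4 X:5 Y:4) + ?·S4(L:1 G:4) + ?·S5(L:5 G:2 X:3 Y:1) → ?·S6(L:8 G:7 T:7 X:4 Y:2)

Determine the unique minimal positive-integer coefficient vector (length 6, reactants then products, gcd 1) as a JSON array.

L: 5·8+1·0+1·0+3·1+1·5 = 48 | 6·8 = 48
G: 5·4+1·0+1·8+3·4+1·2 = 42 | 6·7 = 42
T: 5·7+1·3+1·4+3·0+1·0 = 42 | 6·7 = 42
X: 5·2+1·6+1·5+3·0+1·3 = 24 | 6·4 = 24
Y: 5·1+1·2+1·4+3·0+1·1 = 12 | 6·2 = 12
gcd(5,1,1,3,1,6) = 1

Coefficients: [5, 1, 1, 3, 1, 6]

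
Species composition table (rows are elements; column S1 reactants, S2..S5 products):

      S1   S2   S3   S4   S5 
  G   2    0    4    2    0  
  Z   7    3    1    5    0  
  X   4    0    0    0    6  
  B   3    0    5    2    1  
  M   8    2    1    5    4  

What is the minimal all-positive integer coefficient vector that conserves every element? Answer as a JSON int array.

Coefficients: [3, 5, 1, 1, 2]

G: 3·2 = 6 | 5·0+1·4+1·2+2·0 = 6
Z: 3·7 = 21 | 5·3+1·1+1·5+2·0 = 21
X: 3·4 = 12 | 5·0+1·0+1·0+2·6 = 12
B: 3·3 = 9 | 5·0+1·5+1·2+2·1 = 9
M: 3·8 = 24 | 5·2+1·1+1·5+2·4 = 24
gcd(3,5,1,1,2) = 1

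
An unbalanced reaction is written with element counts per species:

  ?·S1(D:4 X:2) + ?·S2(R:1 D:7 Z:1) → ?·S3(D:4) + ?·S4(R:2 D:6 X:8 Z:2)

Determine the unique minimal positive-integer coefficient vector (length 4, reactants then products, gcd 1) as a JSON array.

Coefficients: [4, 2, 6, 1]

R: 4·0+2·1 = 2 | 6·0+1·2 = 2
D: 4·4+2·7 = 30 | 6·4+1·6 = 30
X: 4·2+2·0 = 8 | 6·0+1·8 = 8
Z: 4·0+2·1 = 2 | 6·0+1·2 = 2
gcd(4,2,6,1) = 1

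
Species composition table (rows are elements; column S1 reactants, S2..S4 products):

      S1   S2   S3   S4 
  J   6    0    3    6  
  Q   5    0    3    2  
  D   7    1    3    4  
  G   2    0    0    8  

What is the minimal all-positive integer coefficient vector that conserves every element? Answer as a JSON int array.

J: 4·6 = 24 | 6·0+6·3+1·6 = 24
Q: 4·5 = 20 | 6·0+6·3+1·2 = 20
D: 4·7 = 28 | 6·1+6·3+1·4 = 28
G: 4·2 = 8 | 6·0+6·0+1·8 = 8
gcd(4,6,6,1) = 1

Coefficients: [4, 6, 6, 1]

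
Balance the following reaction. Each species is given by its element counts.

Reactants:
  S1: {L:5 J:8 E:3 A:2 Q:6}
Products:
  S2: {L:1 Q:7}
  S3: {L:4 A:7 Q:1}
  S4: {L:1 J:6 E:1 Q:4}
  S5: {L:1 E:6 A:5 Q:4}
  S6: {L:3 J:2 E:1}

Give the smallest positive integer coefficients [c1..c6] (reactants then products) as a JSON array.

L: 6·5 = 30 | 1·1+1·4+6·1+1·1+6·3 = 30
J: 6·8 = 48 | 1·0+1·0+6·6+1·0+6·2 = 48
E: 6·3 = 18 | 1·0+1·0+6·1+1·6+6·1 = 18
A: 6·2 = 12 | 1·0+1·7+6·0+1·5+6·0 = 12
Q: 6·6 = 36 | 1·7+1·1+6·4+1·4+6·0 = 36
gcd(6,1,1,6,1,6) = 1

Coefficients: [6, 1, 1, 6, 1, 6]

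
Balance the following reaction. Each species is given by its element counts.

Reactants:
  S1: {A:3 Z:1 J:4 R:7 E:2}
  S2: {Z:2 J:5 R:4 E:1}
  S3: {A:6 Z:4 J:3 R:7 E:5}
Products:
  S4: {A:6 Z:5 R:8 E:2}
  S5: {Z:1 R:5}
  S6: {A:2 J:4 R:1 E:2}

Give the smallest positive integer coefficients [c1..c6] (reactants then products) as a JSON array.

A: 4·3+1·0+1·6 = 18 | 1·6+5·0+6·2 = 18
Z: 4·1+1·2+1·4 = 10 | 1·5+5·1+6·0 = 10
J: 4·4+1·5+1·3 = 24 | 1·0+5·0+6·4 = 24
R: 4·7+1·4+1·7 = 39 | 1·8+5·5+6·1 = 39
E: 4·2+1·1+1·5 = 14 | 1·2+5·0+6·2 = 14
gcd(4,1,1,1,5,6) = 1

Coefficients: [4, 1, 1, 1, 5, 6]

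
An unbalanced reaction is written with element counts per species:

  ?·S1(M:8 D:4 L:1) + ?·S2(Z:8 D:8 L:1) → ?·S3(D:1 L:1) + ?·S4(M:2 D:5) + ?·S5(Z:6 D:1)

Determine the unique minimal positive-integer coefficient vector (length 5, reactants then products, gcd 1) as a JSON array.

Coefficients: [1, 3, 4, 4, 4]

Z: 1·0+3·8 = 24 | 4·0+4·0+4·6 = 24
M: 1·8+3·0 = 8 | 4·0+4·2+4·0 = 8
D: 1·4+3·8 = 28 | 4·1+4·5+4·1 = 28
L: 1·1+3·1 = 4 | 4·1+4·0+4·0 = 4
gcd(1,3,4,4,4) = 1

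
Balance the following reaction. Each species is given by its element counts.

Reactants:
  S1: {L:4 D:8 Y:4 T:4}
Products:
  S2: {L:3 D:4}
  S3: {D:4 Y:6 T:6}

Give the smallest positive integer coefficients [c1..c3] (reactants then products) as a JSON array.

L: 3·4 = 12 | 4·3+2·0 = 12
D: 3·8 = 24 | 4·4+2·4 = 24
Y: 3·4 = 12 | 4·0+2·6 = 12
T: 3·4 = 12 | 4·0+2·6 = 12
gcd(3,4,2) = 1

Coefficients: [3, 4, 2]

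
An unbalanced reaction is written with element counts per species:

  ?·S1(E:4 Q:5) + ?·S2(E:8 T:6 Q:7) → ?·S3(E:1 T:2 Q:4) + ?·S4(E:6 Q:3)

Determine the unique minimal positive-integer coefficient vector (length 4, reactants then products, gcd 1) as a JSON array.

Coefficients: [5, 2, 6, 5]

E: 5·4+2·8 = 36 | 6·1+5·6 = 36
T: 5·0+2·6 = 12 | 6·2+5·0 = 12
Q: 5·5+2·7 = 39 | 6·4+5·3 = 39
gcd(5,2,6,5) = 1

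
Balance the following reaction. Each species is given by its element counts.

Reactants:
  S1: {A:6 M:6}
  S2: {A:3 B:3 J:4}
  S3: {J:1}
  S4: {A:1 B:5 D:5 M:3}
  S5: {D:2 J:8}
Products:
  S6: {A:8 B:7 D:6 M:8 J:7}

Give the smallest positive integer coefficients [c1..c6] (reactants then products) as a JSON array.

A: 5·6+4·3+2·0+6·1+3·0 = 48 | 6·8 = 48
B: 5·0+4·3+2·0+6·5+3·0 = 42 | 6·7 = 42
D: 5·0+4·0+2·0+6·5+3·2 = 36 | 6·6 = 36
M: 5·6+4·0+2·0+6·3+3·0 = 48 | 6·8 = 48
J: 5·0+4·4+2·1+6·0+3·8 = 42 | 6·7 = 42
gcd(5,4,2,6,3,6) = 1

Coefficients: [5, 4, 2, 6, 3, 6]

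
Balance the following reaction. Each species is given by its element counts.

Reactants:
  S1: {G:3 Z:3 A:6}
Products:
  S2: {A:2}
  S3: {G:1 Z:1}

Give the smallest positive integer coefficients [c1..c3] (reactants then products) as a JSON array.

Coefficients: [1, 3, 3]

G: 1·3 = 3 | 3·0+3·1 = 3
Z: 1·3 = 3 | 3·0+3·1 = 3
A: 1·6 = 6 | 3·2+3·0 = 6
gcd(1,3,3) = 1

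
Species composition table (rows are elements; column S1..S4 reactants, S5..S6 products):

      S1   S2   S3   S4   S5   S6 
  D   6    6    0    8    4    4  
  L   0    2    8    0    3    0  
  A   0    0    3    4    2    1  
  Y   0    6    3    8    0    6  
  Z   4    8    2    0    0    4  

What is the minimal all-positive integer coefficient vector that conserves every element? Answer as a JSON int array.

D: 3·6+1·6+2·0+3·8 = 48 | 6·4+6·4 = 48
L: 3·0+1·2+2·8+3·0 = 18 | 6·3+6·0 = 18
A: 3·0+1·0+2·3+3·4 = 18 | 6·2+6·1 = 18
Y: 3·0+1·6+2·3+3·8 = 36 | 6·0+6·6 = 36
Z: 3·4+1·8+2·2+3·0 = 24 | 6·0+6·4 = 24
gcd(3,1,2,3,6,6) = 1

Coefficients: [3, 1, 2, 3, 6, 6]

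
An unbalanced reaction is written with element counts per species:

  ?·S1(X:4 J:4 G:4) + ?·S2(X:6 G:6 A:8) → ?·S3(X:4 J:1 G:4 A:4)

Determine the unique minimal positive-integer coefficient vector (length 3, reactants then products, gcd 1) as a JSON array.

Coefficients: [1, 2, 4]

X: 1·4+2·6 = 16 | 4·4 = 16
J: 1·4+2·0 = 4 | 4·1 = 4
G: 1·4+2·6 = 16 | 4·4 = 16
A: 1·0+2·8 = 16 | 4·4 = 16
gcd(1,2,4) = 1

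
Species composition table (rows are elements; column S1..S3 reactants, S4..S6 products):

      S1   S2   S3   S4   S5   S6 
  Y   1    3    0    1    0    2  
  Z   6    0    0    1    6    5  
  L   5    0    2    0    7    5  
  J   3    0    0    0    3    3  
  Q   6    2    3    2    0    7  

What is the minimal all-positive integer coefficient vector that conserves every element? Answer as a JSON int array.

Y: 6·1+3·3+1·0 = 15 | 5·1+1·0+5·2 = 15
Z: 6·6+3·0+1·0 = 36 | 5·1+1·6+5·5 = 36
L: 6·5+3·0+1·2 = 32 | 5·0+1·7+5·5 = 32
J: 6·3+3·0+1·0 = 18 | 5·0+1·3+5·3 = 18
Q: 6·6+3·2+1·3 = 45 | 5·2+1·0+5·7 = 45
gcd(6,3,1,5,1,5) = 1

Coefficients: [6, 3, 1, 5, 1, 5]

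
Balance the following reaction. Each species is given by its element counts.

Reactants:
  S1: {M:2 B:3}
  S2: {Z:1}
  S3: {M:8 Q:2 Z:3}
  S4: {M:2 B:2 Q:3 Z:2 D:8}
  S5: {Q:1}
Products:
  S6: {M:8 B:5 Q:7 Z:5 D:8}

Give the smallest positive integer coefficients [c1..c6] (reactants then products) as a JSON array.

Coefficients: [2, 3, 1, 2, 6, 2]

M: 2·2+3·0+1·8+2·2+6·0 = 16 | 2·8 = 16
B: 2·3+3·0+1·0+2·2+6·0 = 10 | 2·5 = 10
Q: 2·0+3·0+1·2+2·3+6·1 = 14 | 2·7 = 14
Z: 2·0+3·1+1·3+2·2+6·0 = 10 | 2·5 = 10
D: 2·0+3·0+1·0+2·8+6·0 = 16 | 2·8 = 16
gcd(2,3,1,2,6,2) = 1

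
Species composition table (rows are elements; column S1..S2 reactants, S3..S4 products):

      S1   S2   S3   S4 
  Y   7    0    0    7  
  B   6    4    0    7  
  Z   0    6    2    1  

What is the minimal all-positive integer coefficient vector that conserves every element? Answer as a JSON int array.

Y: 4·7+1·0 = 28 | 1·0+4·7 = 28
B: 4·6+1·4 = 28 | 1·0+4·7 = 28
Z: 4·0+1·6 = 6 | 1·2+4·1 = 6
gcd(4,1,1,4) = 1

Coefficients: [4, 1, 1, 4]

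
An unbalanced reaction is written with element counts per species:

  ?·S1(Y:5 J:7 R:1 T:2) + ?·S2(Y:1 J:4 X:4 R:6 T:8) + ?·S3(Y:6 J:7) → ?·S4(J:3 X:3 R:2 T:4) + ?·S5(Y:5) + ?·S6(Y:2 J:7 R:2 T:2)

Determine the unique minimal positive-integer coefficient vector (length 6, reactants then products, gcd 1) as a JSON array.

Coefficients: [2, 3, 4, 4, 5, 6]

Y: 2·5+3·1+4·6 = 37 | 4·0+5·5+6·2 = 37
J: 2·7+3·4+4·7 = 54 | 4·3+5·0+6·7 = 54
X: 2·0+3·4+4·0 = 12 | 4·3+5·0+6·0 = 12
R: 2·1+3·6+4·0 = 20 | 4·2+5·0+6·2 = 20
T: 2·2+3·8+4·0 = 28 | 4·4+5·0+6·2 = 28
gcd(2,3,4,4,5,6) = 1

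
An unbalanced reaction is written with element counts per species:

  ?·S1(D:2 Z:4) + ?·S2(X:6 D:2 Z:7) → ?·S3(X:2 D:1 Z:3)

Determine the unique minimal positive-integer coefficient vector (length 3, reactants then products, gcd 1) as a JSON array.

X: 1·0+2·6 = 12 | 6·2 = 12
D: 1·2+2·2 = 6 | 6·1 = 6
Z: 1·4+2·7 = 18 | 6·3 = 18
gcd(1,2,6) = 1

Coefficients: [1, 2, 6]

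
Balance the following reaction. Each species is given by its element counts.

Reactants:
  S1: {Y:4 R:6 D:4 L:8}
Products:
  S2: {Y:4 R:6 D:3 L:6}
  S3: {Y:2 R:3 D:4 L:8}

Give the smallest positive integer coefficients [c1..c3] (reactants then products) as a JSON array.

Y: 5·4 = 20 | 4·4+2·2 = 20
R: 5·6 = 30 | 4·6+2·3 = 30
D: 5·4 = 20 | 4·3+2·4 = 20
L: 5·8 = 40 | 4·6+2·8 = 40
gcd(5,4,2) = 1

Coefficients: [5, 4, 2]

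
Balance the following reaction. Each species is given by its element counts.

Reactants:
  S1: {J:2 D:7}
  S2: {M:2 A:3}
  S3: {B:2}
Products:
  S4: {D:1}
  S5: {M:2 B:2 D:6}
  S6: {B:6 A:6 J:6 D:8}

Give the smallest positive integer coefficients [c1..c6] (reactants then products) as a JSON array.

M: 3·0+2·2+5·0 = 4 | 1·0+2·2+1·0 = 4
B: 3·0+2·0+5·2 = 10 | 1·0+2·2+1·6 = 10
A: 3·0+2·3+5·0 = 6 | 1·0+2·0+1·6 = 6
J: 3·2+2·0+5·0 = 6 | 1·0+2·0+1·6 = 6
D: 3·7+2·0+5·0 = 21 | 1·1+2·6+1·8 = 21
gcd(3,2,5,1,2,1) = 1

Coefficients: [3, 2, 5, 1, 2, 1]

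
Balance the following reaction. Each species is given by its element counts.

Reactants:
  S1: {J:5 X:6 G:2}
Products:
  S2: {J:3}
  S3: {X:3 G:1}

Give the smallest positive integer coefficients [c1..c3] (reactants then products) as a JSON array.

J: 3·5 = 15 | 5·3+6·0 = 15
X: 3·6 = 18 | 5·0+6·3 = 18
G: 3·2 = 6 | 5·0+6·1 = 6
gcd(3,5,6) = 1

Coefficients: [3, 5, 6]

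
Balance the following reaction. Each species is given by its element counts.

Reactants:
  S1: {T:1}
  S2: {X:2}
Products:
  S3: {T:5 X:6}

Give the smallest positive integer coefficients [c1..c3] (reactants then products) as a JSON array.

Coefficients: [5, 3, 1]

T: 5·1+3·0 = 5 | 1·5 = 5
X: 5·0+3·2 = 6 | 1·6 = 6
gcd(5,3,1) = 1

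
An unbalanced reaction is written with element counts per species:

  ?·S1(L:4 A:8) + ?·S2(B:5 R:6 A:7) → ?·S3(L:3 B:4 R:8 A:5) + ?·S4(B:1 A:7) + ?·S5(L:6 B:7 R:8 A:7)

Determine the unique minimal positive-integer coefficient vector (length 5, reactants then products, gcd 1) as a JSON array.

Coefficients: [3, 4, 2, 5, 1]

L: 3·4+4·0 = 12 | 2·3+5·0+1·6 = 12
B: 3·0+4·5 = 20 | 2·4+5·1+1·7 = 20
R: 3·0+4·6 = 24 | 2·8+5·0+1·8 = 24
A: 3·8+4·7 = 52 | 2·5+5·7+1·7 = 52
gcd(3,4,2,5,1) = 1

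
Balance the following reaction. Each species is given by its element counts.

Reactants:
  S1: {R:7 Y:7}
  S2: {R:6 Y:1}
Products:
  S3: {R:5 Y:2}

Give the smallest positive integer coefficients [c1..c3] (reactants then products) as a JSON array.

R: 1·7+3·6 = 25 | 5·5 = 25
Y: 1·7+3·1 = 10 | 5·2 = 10
gcd(1,3,5) = 1

Coefficients: [1, 3, 5]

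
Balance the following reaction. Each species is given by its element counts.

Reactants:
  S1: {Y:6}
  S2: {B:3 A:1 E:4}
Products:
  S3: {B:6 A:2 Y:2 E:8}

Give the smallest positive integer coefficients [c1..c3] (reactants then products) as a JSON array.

B: 1·0+6·3 = 18 | 3·6 = 18
A: 1·0+6·1 = 6 | 3·2 = 6
Y: 1·6+6·0 = 6 | 3·2 = 6
E: 1·0+6·4 = 24 | 3·8 = 24
gcd(1,6,3) = 1

Coefficients: [1, 6, 3]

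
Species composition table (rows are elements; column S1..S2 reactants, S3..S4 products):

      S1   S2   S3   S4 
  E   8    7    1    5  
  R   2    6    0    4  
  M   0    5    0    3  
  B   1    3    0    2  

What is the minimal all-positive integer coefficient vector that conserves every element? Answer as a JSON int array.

E: 1·8+3·7 = 29 | 4·1+5·5 = 29
R: 1·2+3·6 = 20 | 4·0+5·4 = 20
M: 1·0+3·5 = 15 | 4·0+5·3 = 15
B: 1·1+3·3 = 10 | 4·0+5·2 = 10
gcd(1,3,4,5) = 1

Coefficients: [1, 3, 4, 5]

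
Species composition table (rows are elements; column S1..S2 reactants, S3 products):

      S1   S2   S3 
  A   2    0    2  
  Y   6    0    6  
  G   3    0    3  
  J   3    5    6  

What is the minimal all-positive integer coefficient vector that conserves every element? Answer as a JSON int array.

A: 5·2+3·0 = 10 | 5·2 = 10
Y: 5·6+3·0 = 30 | 5·6 = 30
G: 5·3+3·0 = 15 | 5·3 = 15
J: 5·3+3·5 = 30 | 5·6 = 30
gcd(5,3,5) = 1

Coefficients: [5, 3, 5]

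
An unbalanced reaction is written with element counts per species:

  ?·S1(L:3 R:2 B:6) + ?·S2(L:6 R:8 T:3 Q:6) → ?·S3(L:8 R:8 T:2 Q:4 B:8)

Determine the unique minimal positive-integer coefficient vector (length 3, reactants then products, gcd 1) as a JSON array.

Coefficients: [4, 2, 3]

L: 4·3+2·6 = 24 | 3·8 = 24
R: 4·2+2·8 = 24 | 3·8 = 24
T: 4·0+2·3 = 6 | 3·2 = 6
Q: 4·0+2·6 = 12 | 3·4 = 12
B: 4·6+2·0 = 24 | 3·8 = 24
gcd(4,2,3) = 1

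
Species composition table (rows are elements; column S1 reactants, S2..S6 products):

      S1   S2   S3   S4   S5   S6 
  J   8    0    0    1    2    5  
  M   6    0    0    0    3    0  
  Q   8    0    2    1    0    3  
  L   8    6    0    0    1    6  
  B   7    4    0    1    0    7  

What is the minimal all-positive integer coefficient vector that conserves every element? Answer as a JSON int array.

J: 2·8 = 16 | 1·0+5·0+3·1+4·2+1·5 = 16
M: 2·6 = 12 | 1·0+5·0+3·0+4·3+1·0 = 12
Q: 2·8 = 16 | 1·0+5·2+3·1+4·0+1·3 = 16
L: 2·8 = 16 | 1·6+5·0+3·0+4·1+1·6 = 16
B: 2·7 = 14 | 1·4+5·0+3·1+4·0+1·7 = 14
gcd(2,1,5,3,4,1) = 1

Coefficients: [2, 1, 5, 3, 4, 1]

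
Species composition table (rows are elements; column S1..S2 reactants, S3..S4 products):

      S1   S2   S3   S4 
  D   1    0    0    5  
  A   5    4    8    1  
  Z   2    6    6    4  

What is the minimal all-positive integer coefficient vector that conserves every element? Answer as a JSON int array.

Coefficients: [5, 4, 5, 1]

D: 5·1+4·0 = 5 | 5·0+1·5 = 5
A: 5·5+4·4 = 41 | 5·8+1·1 = 41
Z: 5·2+4·6 = 34 | 5·6+1·4 = 34
gcd(5,4,5,1) = 1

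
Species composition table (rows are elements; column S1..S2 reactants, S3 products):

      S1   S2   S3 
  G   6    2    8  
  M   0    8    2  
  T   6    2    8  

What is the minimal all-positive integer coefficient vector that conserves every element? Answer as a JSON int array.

G: 5·6+1·2 = 32 | 4·8 = 32
M: 5·0+1·8 = 8 | 4·2 = 8
T: 5·6+1·2 = 32 | 4·8 = 32
gcd(5,1,4) = 1

Coefficients: [5, 1, 4]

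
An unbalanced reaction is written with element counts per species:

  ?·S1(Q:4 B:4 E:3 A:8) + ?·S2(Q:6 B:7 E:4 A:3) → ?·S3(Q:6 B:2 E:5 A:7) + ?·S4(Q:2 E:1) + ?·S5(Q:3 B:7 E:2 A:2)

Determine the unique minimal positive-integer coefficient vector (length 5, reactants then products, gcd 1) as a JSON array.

Coefficients: [1, 6, 2, 5, 6]

Q: 1·4+6·6 = 40 | 2·6+5·2+6·3 = 40
B: 1·4+6·7 = 46 | 2·2+5·0+6·7 = 46
E: 1·3+6·4 = 27 | 2·5+5·1+6·2 = 27
A: 1·8+6·3 = 26 | 2·7+5·0+6·2 = 26
gcd(1,6,2,5,6) = 1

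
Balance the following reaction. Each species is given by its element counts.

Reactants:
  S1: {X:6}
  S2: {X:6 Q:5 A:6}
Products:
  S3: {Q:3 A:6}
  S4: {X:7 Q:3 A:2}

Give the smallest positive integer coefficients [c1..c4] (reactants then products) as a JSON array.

Coefficients: [1, 6, 4, 6]

X: 1·6+6·6 = 42 | 4·0+6·7 = 42
Q: 1·0+6·5 = 30 | 4·3+6·3 = 30
A: 1·0+6·6 = 36 | 4·6+6·2 = 36
gcd(1,6,4,6) = 1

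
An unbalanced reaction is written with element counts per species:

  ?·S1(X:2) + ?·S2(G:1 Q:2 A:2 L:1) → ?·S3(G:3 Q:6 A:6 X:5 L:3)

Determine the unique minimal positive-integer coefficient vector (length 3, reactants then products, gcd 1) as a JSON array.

G: 5·0+6·1 = 6 | 2·3 = 6
Q: 5·0+6·2 = 12 | 2·6 = 12
A: 5·0+6·2 = 12 | 2·6 = 12
X: 5·2+6·0 = 10 | 2·5 = 10
L: 5·0+6·1 = 6 | 2·3 = 6
gcd(5,6,2) = 1

Coefficients: [5, 6, 2]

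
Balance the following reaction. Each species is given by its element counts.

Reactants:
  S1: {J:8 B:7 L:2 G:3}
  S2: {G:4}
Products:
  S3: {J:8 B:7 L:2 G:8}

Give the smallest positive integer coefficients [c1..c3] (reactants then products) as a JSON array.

J: 4·8+5·0 = 32 | 4·8 = 32
B: 4·7+5·0 = 28 | 4·7 = 28
L: 4·2+5·0 = 8 | 4·2 = 8
G: 4·3+5·4 = 32 | 4·8 = 32
gcd(4,5,4) = 1

Coefficients: [4, 5, 4]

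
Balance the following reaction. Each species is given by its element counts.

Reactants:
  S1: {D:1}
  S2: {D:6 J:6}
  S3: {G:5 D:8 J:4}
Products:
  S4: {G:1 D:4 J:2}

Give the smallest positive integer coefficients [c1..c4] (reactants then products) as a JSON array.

G: 6·0+1·0+1·5 = 5 | 5·1 = 5
D: 6·1+1·6+1·8 = 20 | 5·4 = 20
J: 6·0+1·6+1·4 = 10 | 5·2 = 10
gcd(6,1,1,5) = 1

Coefficients: [6, 1, 1, 5]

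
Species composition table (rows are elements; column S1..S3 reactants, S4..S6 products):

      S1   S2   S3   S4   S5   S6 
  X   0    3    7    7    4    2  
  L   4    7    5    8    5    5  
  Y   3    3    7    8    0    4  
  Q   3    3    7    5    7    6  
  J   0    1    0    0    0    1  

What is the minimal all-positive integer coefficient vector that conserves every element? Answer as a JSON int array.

X: 3·0+4·3+5·7 = 47 | 5·7+1·4+4·2 = 47
L: 3·4+4·7+5·5 = 65 | 5·8+1·5+4·5 = 65
Y: 3·3+4·3+5·7 = 56 | 5·8+1·0+4·4 = 56
Q: 3·3+4·3+5·7 = 56 | 5·5+1·7+4·6 = 56
J: 3·0+4·1+5·0 = 4 | 5·0+1·0+4·1 = 4
gcd(3,4,5,5,1,4) = 1

Coefficients: [3, 4, 5, 5, 1, 4]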